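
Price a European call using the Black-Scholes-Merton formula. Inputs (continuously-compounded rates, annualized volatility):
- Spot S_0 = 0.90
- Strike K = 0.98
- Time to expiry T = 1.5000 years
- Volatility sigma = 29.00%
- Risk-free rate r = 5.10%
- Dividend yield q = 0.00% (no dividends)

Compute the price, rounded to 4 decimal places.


Answer: Price = 0.1235

Derivation:
d1 = (ln(S/K) + (r - q + 0.5*sigma^2) * T) / (sigma * sqrt(T)) = 0.15321190
d2 = d1 - sigma * sqrt(T) = -0.20196411
exp(-rT) = 0.92635291; exp(-qT) = 1.00000000
C = S_0 * exp(-qT) * N(d1) - K * exp(-rT) * N(d2)
N(d1) = 0.56088441; N(d2) = 0.41997239
C = 0.9000 * 1.00000000 * 0.56088441 - 0.9800 * 0.92635291 * 0.41997239 = 0.1235


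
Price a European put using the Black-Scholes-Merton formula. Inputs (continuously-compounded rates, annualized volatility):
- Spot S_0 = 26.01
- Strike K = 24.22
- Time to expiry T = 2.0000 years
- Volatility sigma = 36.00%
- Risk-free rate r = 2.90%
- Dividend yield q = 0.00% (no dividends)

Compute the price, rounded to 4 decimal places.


d1 = (ln(S/K) + (r - q + 0.5*sigma^2) * T) / (sigma * sqrt(T)) = 0.50853223
d2 = d1 - sigma * sqrt(T) = -0.00058466
exp(-rT) = 0.94364995; exp(-qT) = 1.00000000
P = K * exp(-rT) * N(-d2) - S_0 * exp(-qT) * N(-d1)
N(-d1) = 0.30554007; N(-d2) = 0.50023324
P = 24.2200 * 0.94364995 * 0.50023324 - 26.0100 * 1.00000000 * 0.30554007 = 3.4858

Answer: Price = 3.4858


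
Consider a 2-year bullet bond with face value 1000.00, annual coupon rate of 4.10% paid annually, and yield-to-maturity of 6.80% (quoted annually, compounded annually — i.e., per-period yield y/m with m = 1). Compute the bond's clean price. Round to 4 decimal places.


Answer: Price = 951.0478

Derivation:
Coupon per period c = face * coupon_rate / m = 41.000000
Periods per year m = 1; per-period yield y/m = 0.068000
Number of cashflows N = 2
Cashflows (t years, CF_t, discount factor 1/(1+y/m)^(m*t), PV):
  t = 1.0000: CF_t = 41.000000, DF = 0.936330, PV = 38.389513
  t = 2.0000: CF_t = 1041.000000, DF = 0.876713, PV = 912.658334
Price P = sum_t PV_t = 951.047847


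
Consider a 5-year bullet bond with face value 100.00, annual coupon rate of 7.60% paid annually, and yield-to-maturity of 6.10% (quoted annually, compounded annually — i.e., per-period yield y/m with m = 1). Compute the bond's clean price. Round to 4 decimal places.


Coupon per period c = face * coupon_rate / m = 7.600000
Periods per year m = 1; per-period yield y/m = 0.061000
Number of cashflows N = 5
Cashflows (t years, CF_t, discount factor 1/(1+y/m)^(m*t), PV):
  t = 1.0000: CF_t = 7.600000, DF = 0.942507, PV = 7.163054
  t = 2.0000: CF_t = 7.600000, DF = 0.888320, PV = 6.751229
  t = 3.0000: CF_t = 7.600000, DF = 0.837247, PV = 6.363081
  t = 4.0000: CF_t = 7.600000, DF = 0.789112, PV = 5.997249
  t = 5.0000: CF_t = 107.600000, DF = 0.743743, PV = 80.026782
Price P = sum_t PV_t = 106.301394

Answer: Price = 106.3014


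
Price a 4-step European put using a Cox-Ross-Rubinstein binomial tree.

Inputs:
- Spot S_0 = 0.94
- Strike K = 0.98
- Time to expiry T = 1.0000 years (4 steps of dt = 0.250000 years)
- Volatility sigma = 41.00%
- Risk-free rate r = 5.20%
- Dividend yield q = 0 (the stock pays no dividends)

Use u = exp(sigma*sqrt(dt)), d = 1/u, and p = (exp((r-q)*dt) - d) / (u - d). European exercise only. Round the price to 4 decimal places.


Answer: Price = V(0,0) = 0.1444

Derivation:
dt = T/N = 0.250000
u = exp(sigma*sqrt(dt)) = 1.227525; d = 1/u = 0.814647
p = (exp((r-q)*dt) - d) / (u - d) = 0.480621
Discount per step: exp(-r*dt) = 0.987084
Stock lattice S(k, i) with i counting down-moves:
  k=0: S(0,0) = 0.9400
  k=1: S(1,0) = 1.1539; S(1,1) = 0.7658
  k=2: S(2,0) = 1.4164; S(2,1) = 0.9400; S(2,2) = 0.6238
  k=3: S(3,0) = 1.7387; S(3,1) = 1.1539; S(3,2) = 0.7658; S(3,3) = 0.5082
  k=4: S(4,0) = 2.1343; S(4,1) = 1.4164; S(4,2) = 0.9400; S(4,3) = 0.6238; S(4,4) = 0.4140
Terminal payoffs V(N, i) = max(K - S_T, 0):
  V(4,0) = 0.000000; V(4,1) = 0.000000; V(4,2) = 0.040000; V(4,3) = 0.356169; V(4,4) = 0.565994
Backward induction: V(k, i) = exp(-r*dt) * [p * V(k+1, i) + (1-p) * V(k+1, i+1)].
  V(3,0) = exp(-r*dt) * [p*0.000000 + (1-p)*0.000000] = 0.000000
  V(3,1) = exp(-r*dt) * [p*0.000000 + (1-p)*0.040000] = 0.020507
  V(3,2) = exp(-r*dt) * [p*0.040000 + (1-p)*0.356169] = 0.201574
  V(3,3) = exp(-r*dt) * [p*0.356169 + (1-p)*0.565994] = 0.459140
  V(2,0) = exp(-r*dt) * [p*0.000000 + (1-p)*0.020507] = 0.010513
  V(2,1) = exp(-r*dt) * [p*0.020507 + (1-p)*0.201574] = 0.113070
  V(2,2) = exp(-r*dt) * [p*0.201574 + (1-p)*0.459140] = 0.331017
  V(1,0) = exp(-r*dt) * [p*0.010513 + (1-p)*0.113070] = 0.062955
  V(1,1) = exp(-r*dt) * [p*0.113070 + (1-p)*0.331017] = 0.223345
  V(0,0) = exp(-r*dt) * [p*0.062955 + (1-p)*0.223345] = 0.144369


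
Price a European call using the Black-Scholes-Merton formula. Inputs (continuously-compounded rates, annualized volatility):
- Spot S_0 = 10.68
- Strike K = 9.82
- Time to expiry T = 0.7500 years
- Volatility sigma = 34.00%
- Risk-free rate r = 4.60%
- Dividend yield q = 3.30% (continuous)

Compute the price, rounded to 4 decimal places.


Answer: Price = 1.6889

Derivation:
d1 = (ln(S/K) + (r - q + 0.5*sigma^2) * T) / (sigma * sqrt(T)) = 0.46545201
d2 = d1 - sigma * sqrt(T) = 0.17100338
exp(-rT) = 0.96608834; exp(-qT) = 0.97555377
C = S_0 * exp(-qT) * N(d1) - K * exp(-rT) * N(d2)
N(d1) = 0.67919610; N(d2) = 0.56788944
C = 10.6800 * 0.97555377 * 0.67919610 - 9.8200 * 0.96608834 * 0.56788944 = 1.6889


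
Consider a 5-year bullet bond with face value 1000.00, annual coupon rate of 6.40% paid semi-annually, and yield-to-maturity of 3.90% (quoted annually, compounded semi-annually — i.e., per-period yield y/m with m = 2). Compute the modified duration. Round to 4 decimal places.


Answer: Modified duration = 4.3125

Derivation:
Coupon per period c = face * coupon_rate / m = 32.000000
Periods per year m = 2; per-period yield y/m = 0.019500
Number of cashflows N = 10
Cashflows (t years, CF_t, discount factor 1/(1+y/m)^(m*t), PV):
  t = 0.5000: CF_t = 32.000000, DF = 0.980873, PV = 31.387935
  t = 1.0000: CF_t = 32.000000, DF = 0.962112, PV = 30.787578
  t = 1.5000: CF_t = 32.000000, DF = 0.943709, PV = 30.198703
  t = 2.0000: CF_t = 32.000000, DF = 0.925659, PV = 29.621092
  t = 2.5000: CF_t = 32.000000, DF = 0.907954, PV = 29.054528
  t = 3.0000: CF_t = 32.000000, DF = 0.890588, PV = 28.498802
  t = 3.5000: CF_t = 32.000000, DF = 0.873553, PV = 27.953704
  t = 4.0000: CF_t = 32.000000, DF = 0.856845, PV = 27.419033
  t = 4.5000: CF_t = 32.000000, DF = 0.840456, PV = 26.894589
  t = 5.0000: CF_t = 1032.000000, DF = 0.824380, PV = 850.760653
Price P = sum_t PV_t = 1112.576617
First compute Macaulay numerator sum_t t * PV_t:
  t * PV_t at t = 0.5000: 15.693968
  t * PV_t at t = 1.0000: 30.787578
  t * PV_t at t = 1.5000: 45.298054
  t * PV_t at t = 2.0000: 59.242183
  t * PV_t at t = 2.5000: 72.636321
  t * PV_t at t = 3.0000: 85.496405
  t * PV_t at t = 3.5000: 97.837965
  t * PV_t at t = 4.0000: 109.676133
  t * PV_t at t = 4.5000: 121.025649
  t * PV_t at t = 5.0000: 4253.803267
Macaulay duration D = 4891.497522 / 1112.576617 = 4.396549
Modified duration = D / (1 + y/m) = 4.396549 / (1 + 0.019500) = 4.312456


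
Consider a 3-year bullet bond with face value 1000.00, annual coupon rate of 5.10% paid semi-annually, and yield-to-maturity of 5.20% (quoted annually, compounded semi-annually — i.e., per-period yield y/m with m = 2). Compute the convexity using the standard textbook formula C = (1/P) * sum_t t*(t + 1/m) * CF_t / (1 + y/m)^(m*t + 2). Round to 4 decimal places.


Coupon per period c = face * coupon_rate / m = 25.500000
Periods per year m = 2; per-period yield y/m = 0.026000
Number of cashflows N = 6
Cashflows (t years, CF_t, discount factor 1/(1+y/m)^(m*t), PV):
  t = 0.5000: CF_t = 25.500000, DF = 0.974659, PV = 24.853801
  t = 1.0000: CF_t = 25.500000, DF = 0.949960, PV = 24.223978
  t = 1.5000: CF_t = 25.500000, DF = 0.925887, PV = 23.610115
  t = 2.0000: CF_t = 25.500000, DF = 0.902424, PV = 23.011808
  t = 2.5000: CF_t = 25.500000, DF = 0.879555, PV = 22.428663
  t = 3.0000: CF_t = 1025.500000, DF = 0.857266, PV = 879.126760
Price P = sum_t PV_t = 997.255124
Convexity numerator sum_t t*(t + 1/m) * CF_t / (1+y/m)^(m*t + 2):
  t = 0.5000: term = 11.805057
  t = 1.0000: term = 34.517712
  t = 1.5000: term = 67.285988
  t = 2.0000: term = 109.301474
  t = 2.5000: term = 159.797477
  t = 3.0000: term = 8768.919386
Convexity = (1/P) * sum = 9151.627094 / 997.255124 = 9.176816

Answer: Convexity = 9.1768


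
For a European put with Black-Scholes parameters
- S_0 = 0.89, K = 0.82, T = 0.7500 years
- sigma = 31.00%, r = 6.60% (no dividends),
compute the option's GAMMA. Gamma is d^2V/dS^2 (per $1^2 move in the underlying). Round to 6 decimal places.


Answer: Gamma = 1.374503

Derivation:
d1 = 0.6237417507; d2 = 0.3552738755
phi(d1) = 0.3284188778; exp(-qT) = 1.0000000000; exp(-rT) = 0.9517051581
Gamma = exp(-qT) * phi(d1) / (S * sigma * sqrt(T)) = 1.0000000000 * 0.3284188778 / (0.8900 * 0.3100 * 0.8660254038) = 1.374503


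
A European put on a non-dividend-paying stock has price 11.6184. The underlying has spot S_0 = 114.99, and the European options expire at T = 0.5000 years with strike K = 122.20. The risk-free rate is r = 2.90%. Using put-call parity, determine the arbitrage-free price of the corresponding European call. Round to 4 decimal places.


Answer: Call price = 6.1675

Derivation:
Put-call parity: C - P = S_0 * exp(-qT) - K * exp(-rT).
S_0 * exp(-qT) = 114.9900 * 1.00000000 = 114.99000000
K * exp(-rT) = 122.2000 * 0.98560462 = 120.44088441
C = P + S*exp(-qT) - K*exp(-rT)
C = 11.6184 + 114.99000000 - 120.44088441 = 6.1675


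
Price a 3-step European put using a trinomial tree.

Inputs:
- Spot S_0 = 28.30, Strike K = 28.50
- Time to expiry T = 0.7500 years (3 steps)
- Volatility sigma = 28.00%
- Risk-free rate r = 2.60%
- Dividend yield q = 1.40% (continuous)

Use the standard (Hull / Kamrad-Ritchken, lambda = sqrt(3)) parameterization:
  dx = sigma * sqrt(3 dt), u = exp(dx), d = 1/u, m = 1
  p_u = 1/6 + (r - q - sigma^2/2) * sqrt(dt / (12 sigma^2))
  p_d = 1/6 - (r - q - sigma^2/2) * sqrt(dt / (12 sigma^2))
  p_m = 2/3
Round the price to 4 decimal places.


dt = T/N = 0.250000; dx = sigma*sqrt(3*dt) = 0.242487
u = exp(dx) = 1.274415; d = 1/u = 0.784674
p_u = 0.152645, p_m = 0.666667, p_d = 0.180688
Discount per step: exp(-r*dt) = 0.993521
Stock lattice S(k, j) with j the centered position index:
  k=0: S(0,+0) = 28.3000
  k=1: S(1,-1) = 22.2063; S(1,+0) = 28.3000; S(1,+1) = 36.0659
  k=2: S(2,-2) = 17.4247; S(2,-1) = 22.2063; S(2,+0) = 28.3000; S(2,+1) = 36.0659; S(2,+2) = 45.9630
  k=3: S(3,-3) = 13.6727; S(3,-2) = 17.4247; S(3,-1) = 22.2063; S(3,+0) = 28.3000; S(3,+1) = 36.0659; S(3,+2) = 45.9630; S(3,+3) = 58.5759
Terminal payoffs V(N, j) = max(K - S_T, 0):
  V(3,-3) = 14.827309; V(3,-2) = 11.075320; V(3,-1) = 6.293730; V(3,+0) = 0.200000; V(3,+1) = 0.000000; V(3,+2) = 0.000000; V(3,+3) = 0.000000
Backward induction: V(k, j) = exp(-r*dt) * [p_u * V(k+1, j+1) + p_m * V(k+1, j) + p_d * V(k+1, j-1)]
  V(2,-2) = exp(-r*dt) * [p_u*6.293730 + p_m*11.075320 + p_d*14.827309] = 10.951953
  V(2,-1) = exp(-r*dt) * [p_u*0.200000 + p_m*6.293730 + p_d*11.075320] = 6.187179
  V(2,+0) = exp(-r*dt) * [p_u*0.000000 + p_m*0.200000 + p_d*6.293730] = 1.262303
  V(2,+1) = exp(-r*dt) * [p_u*0.000000 + p_m*0.000000 + p_d*0.200000] = 0.035903
  V(2,+2) = exp(-r*dt) * [p_u*0.000000 + p_m*0.000000 + p_d*0.000000] = 0.000000
  V(1,-1) = exp(-r*dt) * [p_u*1.262303 + p_m*6.187179 + p_d*10.951953] = 6.255564
  V(1,+0) = exp(-r*dt) * [p_u*0.035903 + p_m*1.262303 + p_d*6.187179] = 1.952234
  V(1,+1) = exp(-r*dt) * [p_u*0.000000 + p_m*0.035903 + p_d*1.262303] = 0.250386
  V(0,+0) = exp(-r*dt) * [p_u*0.250386 + p_m*1.952234 + p_d*6.255564] = 2.454012

Answer: Price = V(0,0) = 2.4540


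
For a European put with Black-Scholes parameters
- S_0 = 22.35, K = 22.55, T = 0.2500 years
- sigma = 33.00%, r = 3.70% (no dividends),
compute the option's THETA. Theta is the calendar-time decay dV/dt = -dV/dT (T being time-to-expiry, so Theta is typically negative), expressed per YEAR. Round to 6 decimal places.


Answer: Theta = -2.492065

Derivation:
d1 = 0.0845682128; d2 = -0.0804317872
phi(d1) = 0.3975182538; exp(-qT) = 1.0000000000; exp(-rT) = 0.9907926496
Theta = -S*exp(-qT)*phi(d1)*sigma/(2*sqrt(T)) + r*K*exp(-rT)*N(-d2) - q*S*exp(-qT)*N(-d1)
N(-d1) = 0.4663023355; N(-d2) = 0.5320530769; sqrt(T) = 0.5000000000
Term 1 = -22.3500 * 1.0000000000 * 0.3975182538 * 0.3300 / (2 * 0.5000000000) = -2.9318958809
Term 2 = 0.0370 * 22.5500 * 0.9907926496 * 0.5320530769 = 0.4398311717
Term 3 = 0 (no dividend yield, q = 0)
Theta = -2.9318958809 + (0.4398311717) + (0.0000000000) = -2.492065


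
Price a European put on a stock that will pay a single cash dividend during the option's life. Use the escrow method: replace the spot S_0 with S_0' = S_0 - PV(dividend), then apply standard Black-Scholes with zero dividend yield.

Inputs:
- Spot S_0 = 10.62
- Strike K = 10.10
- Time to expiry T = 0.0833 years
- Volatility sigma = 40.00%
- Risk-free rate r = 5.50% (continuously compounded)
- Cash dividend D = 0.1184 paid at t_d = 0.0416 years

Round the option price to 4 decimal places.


PV(D) = D * exp(-r * t_d) = 0.1184 * 0.99771462 = 0.11812941
S_0' = S_0 - PV(D) = 10.6200 - 0.11812941 = 10.50187059
d1 = (ln(S_0'/K) + (r + sigma^2/2)*T) / (sigma*sqrt(T)) = 0.43538149
d2 = d1 - sigma*sqrt(T) = 0.31993454
exp(-rT) = 0.99542898
N(-d1) = 0.33164277; N(-d2) = 0.37450898
P = K * exp(-rT) * N(-d2) - S_0' * N(-d1) = 10.1000 * 0.99542898 * 0.37450898 - 10.50187059 * 0.33164277 = 0.2824

Answer: Price = 0.2824


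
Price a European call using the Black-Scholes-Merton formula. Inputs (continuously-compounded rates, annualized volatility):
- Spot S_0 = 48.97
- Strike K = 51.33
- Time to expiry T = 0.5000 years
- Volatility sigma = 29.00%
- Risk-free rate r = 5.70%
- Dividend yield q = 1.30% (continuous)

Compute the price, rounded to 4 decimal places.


d1 = (ln(S/K) + (r - q + 0.5*sigma^2) * T) / (sigma * sqrt(T)) = -0.01971370
d2 = d1 - sigma * sqrt(T) = -0.22477467
exp(-rT) = 0.97190229; exp(-qT) = 0.99352108
C = S_0 * exp(-qT) * N(d1) - K * exp(-rT) * N(d2)
N(d1) = 0.49213588; N(d2) = 0.41107729
C = 48.9700 * 0.99352108 * 0.49213588 - 51.3300 * 0.97190229 * 0.41107729 = 3.4360

Answer: Price = 3.4360


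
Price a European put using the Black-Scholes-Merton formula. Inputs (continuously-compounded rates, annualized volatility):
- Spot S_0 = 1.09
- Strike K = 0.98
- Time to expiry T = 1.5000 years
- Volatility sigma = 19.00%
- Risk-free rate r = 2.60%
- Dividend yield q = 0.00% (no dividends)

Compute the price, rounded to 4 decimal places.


Answer: Price = 0.0381

Derivation:
d1 = (ln(S/K) + (r - q + 0.5*sigma^2) * T) / (sigma * sqrt(T)) = 0.74110130
d2 = d1 - sigma * sqrt(T) = 0.50839978
exp(-rT) = 0.96175071; exp(-qT) = 1.00000000
P = K * exp(-rT) * N(-d2) - S_0 * exp(-qT) * N(-d1)
N(-d1) = 0.22931601; N(-d2) = 0.30558650
P = 0.9800 * 0.96175071 * 0.30558650 - 1.0900 * 1.00000000 * 0.22931601 = 0.0381


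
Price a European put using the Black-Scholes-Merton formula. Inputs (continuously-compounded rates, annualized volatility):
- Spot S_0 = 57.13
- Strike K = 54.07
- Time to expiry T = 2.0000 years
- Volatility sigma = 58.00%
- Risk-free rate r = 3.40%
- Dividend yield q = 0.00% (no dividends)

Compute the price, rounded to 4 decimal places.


d1 = (ln(S/K) + (r - q + 0.5*sigma^2) * T) / (sigma * sqrt(T)) = 0.56013813
d2 = d1 - sigma * sqrt(T) = -0.26010573
exp(-rT) = 0.93426047; exp(-qT) = 1.00000000
P = K * exp(-rT) * N(-d2) - S_0 * exp(-qT) * N(-d1)
N(-d1) = 0.28769261; N(-d2) = 0.60260889
P = 54.0700 * 0.93426047 * 0.60260889 - 57.1300 * 1.00000000 * 0.28769261 = 14.0052

Answer: Price = 14.0052


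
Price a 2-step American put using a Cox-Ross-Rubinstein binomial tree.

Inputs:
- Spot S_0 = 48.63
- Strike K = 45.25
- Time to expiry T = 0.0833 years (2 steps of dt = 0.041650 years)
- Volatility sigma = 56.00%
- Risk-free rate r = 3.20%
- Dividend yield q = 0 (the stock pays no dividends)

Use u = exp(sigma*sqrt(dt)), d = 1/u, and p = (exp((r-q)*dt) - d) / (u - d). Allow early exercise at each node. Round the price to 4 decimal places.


Answer: Price = V(0,0) = 1.7867

Derivation:
dt = T/N = 0.041650
u = exp(sigma*sqrt(dt)) = 1.121073; d = 1/u = 0.892002
p = (exp((r-q)*dt) - d) / (u - d) = 0.477282
Discount per step: exp(-r*dt) = 0.998668
Stock lattice S(k, i) with i counting down-moves:
  k=0: S(0,0) = 48.6300
  k=1: S(1,0) = 54.5178; S(1,1) = 43.3781
  k=2: S(2,0) = 61.1185; S(2,1) = 48.6300; S(2,2) = 38.6933
Terminal payoffs V(N, i) = max(K - S_T, 0):
  V(2,0) = 0.000000; V(2,1) = 0.000000; V(2,2) = 6.556667
Backward induction: V(k, i) = exp(-r*dt) * [p * V(k+1, i) + (1-p) * V(k+1, i+1)]; then take max(V_cont, immediate exercise) for American.
  V(1,0) = exp(-r*dt) * [p*0.000000 + (1-p)*0.000000] = 0.000000; exercise = 0.000000; V(1,0) = max -> 0.000000
  V(1,1) = exp(-r*dt) * [p*0.000000 + (1-p)*6.556667] = 3.422726; exercise = 1.871932; V(1,1) = max -> 3.422726
  V(0,0) = exp(-r*dt) * [p*0.000000 + (1-p)*3.422726] = 1.786739; exercise = 0.000000; V(0,0) = max -> 1.786739


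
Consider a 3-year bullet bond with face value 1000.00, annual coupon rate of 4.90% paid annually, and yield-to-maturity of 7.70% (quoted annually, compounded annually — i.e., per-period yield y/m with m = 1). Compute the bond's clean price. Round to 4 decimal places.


Coupon per period c = face * coupon_rate / m = 49.000000
Periods per year m = 1; per-period yield y/m = 0.077000
Number of cashflows N = 3
Cashflows (t years, CF_t, discount factor 1/(1+y/m)^(m*t), PV):
  t = 1.0000: CF_t = 49.000000, DF = 0.928505, PV = 45.496750
  t = 2.0000: CF_t = 49.000000, DF = 0.862122, PV = 42.243965
  t = 3.0000: CF_t = 1049.000000, DF = 0.800484, PV = 839.708169
Price P = sum_t PV_t = 927.448884

Answer: Price = 927.4489


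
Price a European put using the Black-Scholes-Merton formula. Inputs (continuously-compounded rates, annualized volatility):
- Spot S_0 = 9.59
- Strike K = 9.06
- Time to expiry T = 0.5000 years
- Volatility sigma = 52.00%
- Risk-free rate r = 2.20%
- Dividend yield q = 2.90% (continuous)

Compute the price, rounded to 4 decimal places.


d1 = (ln(S/K) + (r - q + 0.5*sigma^2) * T) / (sigma * sqrt(T)) = 0.32894545
d2 = d1 - sigma * sqrt(T) = -0.03875008
exp(-rT) = 0.98906028; exp(-qT) = 0.98560462
P = K * exp(-rT) * N(-d2) - S_0 * exp(-qT) * N(-d1)
N(-d1) = 0.37109846; N(-d2) = 0.51545518
P = 9.0600 * 0.98906028 * 0.51545518 - 9.5900 * 0.98560462 * 0.37109846 = 1.1113

Answer: Price = 1.1113


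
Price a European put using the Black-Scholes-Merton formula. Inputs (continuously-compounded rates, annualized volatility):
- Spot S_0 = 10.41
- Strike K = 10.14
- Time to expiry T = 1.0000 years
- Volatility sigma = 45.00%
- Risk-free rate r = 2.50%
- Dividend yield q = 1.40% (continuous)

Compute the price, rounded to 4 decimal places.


d1 = (ln(S/K) + (r - q + 0.5*sigma^2) * T) / (sigma * sqrt(T)) = 0.30784197
d2 = d1 - sigma * sqrt(T) = -0.14215803
exp(-rT) = 0.97530991; exp(-qT) = 0.98609754
P = K * exp(-rT) * N(-d2) - S_0 * exp(-qT) * N(-d1)
N(-d1) = 0.37910129; N(-d2) = 0.55652241
P = 10.1400 * 0.97530991 * 0.55652241 - 10.4100 * 0.98609754 * 0.37910129 = 1.6122

Answer: Price = 1.6122


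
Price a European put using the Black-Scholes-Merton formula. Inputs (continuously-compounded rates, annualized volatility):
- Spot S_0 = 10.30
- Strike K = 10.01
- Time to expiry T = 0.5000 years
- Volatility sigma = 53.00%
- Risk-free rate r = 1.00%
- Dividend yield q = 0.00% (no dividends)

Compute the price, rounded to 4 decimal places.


d1 = (ln(S/K) + (r - q + 0.5*sigma^2) * T) / (sigma * sqrt(T)) = 0.27693050
d2 = d1 - sigma * sqrt(T) = -0.09783609
exp(-rT) = 0.99501248; exp(-qT) = 1.00000000
P = K * exp(-rT) * N(-d2) - S_0 * exp(-qT) * N(-d1)
N(-d1) = 0.39091673; N(-d2) = 0.53896878
P = 10.0100 * 0.99501248 * 0.53896878 - 10.3000 * 1.00000000 * 0.39091673 = 1.3417

Answer: Price = 1.3417


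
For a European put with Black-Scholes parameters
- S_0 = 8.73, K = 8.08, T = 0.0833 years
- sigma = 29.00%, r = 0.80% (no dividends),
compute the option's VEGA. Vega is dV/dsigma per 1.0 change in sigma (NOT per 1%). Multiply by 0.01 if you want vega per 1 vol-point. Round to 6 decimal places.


d1 = 0.9742364814; d2 = 0.8905374372
phi(d1) = 0.2482033537; exp(-qT) = 1.0000000000; exp(-rT) = 0.9993338220
Vega = S * exp(-qT) * phi(d1) * sqrt(T) = 8.7300 * 1.0000000000 * 0.2482033537 * 0.2886173938 = 0.625381

Answer: Vega = 0.625381


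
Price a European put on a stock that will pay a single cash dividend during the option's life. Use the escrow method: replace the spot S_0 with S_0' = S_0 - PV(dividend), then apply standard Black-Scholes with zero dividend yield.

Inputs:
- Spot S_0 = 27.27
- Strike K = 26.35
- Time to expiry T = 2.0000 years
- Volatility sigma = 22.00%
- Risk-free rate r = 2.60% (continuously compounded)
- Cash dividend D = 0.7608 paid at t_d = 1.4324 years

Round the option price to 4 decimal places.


PV(D) = D * exp(-r * t_d) = 0.7608 * 0.96344257 = 0.73298711
S_0' = S_0 - PV(D) = 27.2700 - 0.73298711 = 26.53701289
d1 = (ln(S_0'/K) + (r + sigma^2/2)*T) / (sigma*sqrt(T)) = 0.34542872
d2 = d1 - sigma*sqrt(T) = 0.03430174
exp(-rT) = 0.94932887
N(-d1) = 0.36488604; N(-d2) = 0.48631827
P = K * exp(-rT) * N(-d2) - S_0' * N(-d1) = 26.3500 * 0.94932887 * 0.48631827 - 26.53701289 * 0.36488604 = 2.4822

Answer: Price = 2.4822


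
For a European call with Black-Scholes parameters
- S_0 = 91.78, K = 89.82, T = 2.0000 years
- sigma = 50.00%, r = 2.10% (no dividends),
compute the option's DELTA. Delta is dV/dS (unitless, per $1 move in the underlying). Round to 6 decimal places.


Answer: Delta = 0.671290

Derivation:
d1 = 0.4434786225; d2 = -0.2636281586
phi(d1) = 0.3615788372; exp(-qT) = 1.0000000000; exp(-rT) = 0.9588697806
N(d1) = 0.6712902108
Delta = exp(-qT) * N(d1) = 1.0000000000 * 0.6712902108 = 0.671290


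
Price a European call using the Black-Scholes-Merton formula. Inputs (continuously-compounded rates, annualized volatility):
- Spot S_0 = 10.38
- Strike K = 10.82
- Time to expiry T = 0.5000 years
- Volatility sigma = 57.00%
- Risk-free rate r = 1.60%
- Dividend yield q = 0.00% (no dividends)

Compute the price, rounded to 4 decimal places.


Answer: Price = 1.5149

Derivation:
d1 = (ln(S/K) + (r - q + 0.5*sigma^2) * T) / (sigma * sqrt(T)) = 0.11837117
d2 = d1 - sigma * sqrt(T) = -0.28467969
exp(-rT) = 0.99203191; exp(-qT) = 1.00000000
C = S_0 * exp(-qT) * N(d1) - K * exp(-rT) * N(d2)
N(d1) = 0.54711322; N(d2) = 0.38794478
C = 10.3800 * 1.00000000 * 0.54711322 - 10.8200 * 0.99203191 * 0.38794478 = 1.5149


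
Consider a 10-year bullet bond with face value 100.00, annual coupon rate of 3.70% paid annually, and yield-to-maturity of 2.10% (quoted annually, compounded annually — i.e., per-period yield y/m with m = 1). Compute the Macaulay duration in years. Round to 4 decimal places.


Answer: Macaulay duration = 8.6487 years

Derivation:
Coupon per period c = face * coupon_rate / m = 3.700000
Periods per year m = 1; per-period yield y/m = 0.021000
Number of cashflows N = 10
Cashflows (t years, CF_t, discount factor 1/(1+y/m)^(m*t), PV):
  t = 1.0000: CF_t = 3.700000, DF = 0.979432, PV = 3.623898
  t = 2.0000: CF_t = 3.700000, DF = 0.959287, PV = 3.549362
  t = 3.0000: CF_t = 3.700000, DF = 0.939556, PV = 3.476358
  t = 4.0000: CF_t = 3.700000, DF = 0.920231, PV = 3.404856
  t = 5.0000: CF_t = 3.700000, DF = 0.901304, PV = 3.334825
  t = 6.0000: CF_t = 3.700000, DF = 0.882766, PV = 3.266234
  t = 7.0000: CF_t = 3.700000, DF = 0.864609, PV = 3.199054
  t = 8.0000: CF_t = 3.700000, DF = 0.846826, PV = 3.133255
  t = 9.0000: CF_t = 3.700000, DF = 0.829408, PV = 3.068810
  t = 10.0000: CF_t = 103.700000, DF = 0.812349, PV = 84.240578
Price P = sum_t PV_t = 114.297229
Macaulay numerator sum_t t * PV_t:
  t * PV_t at t = 1.0000: 3.623898
  t * PV_t at t = 2.0000: 7.098723
  t * PV_t at t = 3.0000: 10.429074
  t * PV_t at t = 4.0000: 13.619424
  t * PV_t at t = 5.0000: 16.674124
  t * PV_t at t = 6.0000: 19.597403
  t * PV_t at t = 7.0000: 22.393376
  t * PV_t at t = 8.0000: 25.066043
  t * PV_t at t = 9.0000: 27.619293
  t * PV_t at t = 10.0000: 842.405775
Macaulay duration D = (sum_t t * PV_t) / P = 988.527133 / 114.297229 = 8.648741


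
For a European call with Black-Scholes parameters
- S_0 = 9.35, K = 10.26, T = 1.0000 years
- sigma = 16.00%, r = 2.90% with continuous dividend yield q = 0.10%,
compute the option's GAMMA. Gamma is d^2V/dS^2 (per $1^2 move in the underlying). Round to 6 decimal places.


Answer: Gamma = 0.252662

Derivation:
d1 = -0.3254781028; d2 = -0.4854781028
phi(d1) = 0.3783609931; exp(-qT) = 0.9990004998; exp(-rT) = 0.9714164645
Gamma = exp(-qT) * phi(d1) / (S * sigma * sqrt(T)) = 0.9990004998 * 0.3783609931 / (9.3500 * 0.1600 * 1.0000000000) = 0.252662


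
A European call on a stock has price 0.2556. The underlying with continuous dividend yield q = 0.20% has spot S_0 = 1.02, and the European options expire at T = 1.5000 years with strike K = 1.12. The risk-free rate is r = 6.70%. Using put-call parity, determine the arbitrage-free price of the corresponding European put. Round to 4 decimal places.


Put-call parity: C - P = S_0 * exp(-qT) - K * exp(-rT).
S_0 * exp(-qT) = 1.0200 * 0.99700450 = 1.01694459
K * exp(-rT) = 1.1200 * 0.90438511 = 1.01291133
P = C - S*exp(-qT) + K*exp(-rT)
P = 0.2556 - 1.01694459 + 1.01291133 = 0.2516

Answer: Put price = 0.2516


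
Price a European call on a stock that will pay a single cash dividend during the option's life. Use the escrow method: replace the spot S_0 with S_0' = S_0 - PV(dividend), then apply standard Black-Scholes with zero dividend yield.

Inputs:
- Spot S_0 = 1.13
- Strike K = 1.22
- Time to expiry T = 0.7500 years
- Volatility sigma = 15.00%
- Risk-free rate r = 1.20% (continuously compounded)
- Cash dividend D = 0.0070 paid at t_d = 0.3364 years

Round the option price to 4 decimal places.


Answer: Price = 0.0268

Derivation:
PV(D) = D * exp(-r * t_d) = 0.0070 * 0.99597134 = 0.00697180
S_0' = S_0 - PV(D) = 1.1300 - 0.00697180 = 1.12302820
d1 = (ln(S_0'/K) + (r + sigma^2/2)*T) / (sigma*sqrt(T)) = -0.50333067
d2 = d1 - sigma*sqrt(T) = -0.63323448
exp(-rT) = 0.99104038
N(d1) = 0.30736590; N(d2) = 0.26329027
C = S_0' * N(d1) - K * exp(-rT) * N(d2) = 1.12302820 * 0.30736590 - 1.2200 * 0.99104038 * 0.26329027 = 0.0268


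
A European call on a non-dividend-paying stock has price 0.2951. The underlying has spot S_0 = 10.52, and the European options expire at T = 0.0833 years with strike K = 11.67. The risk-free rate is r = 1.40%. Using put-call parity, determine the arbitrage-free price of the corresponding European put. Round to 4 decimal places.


Answer: Put price = 1.4315

Derivation:
Put-call parity: C - P = S_0 * exp(-qT) - K * exp(-rT).
S_0 * exp(-qT) = 10.5200 * 1.00000000 = 10.52000000
K * exp(-rT) = 11.6700 * 0.99883448 = 11.65639838
P = C - S*exp(-qT) + K*exp(-rT)
P = 0.2951 - 10.52000000 + 11.65639838 = 1.4315


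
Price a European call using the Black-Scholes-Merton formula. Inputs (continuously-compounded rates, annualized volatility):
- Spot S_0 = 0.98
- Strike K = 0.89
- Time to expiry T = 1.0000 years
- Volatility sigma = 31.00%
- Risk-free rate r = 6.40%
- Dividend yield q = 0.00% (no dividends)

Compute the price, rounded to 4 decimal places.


Answer: Price = 0.1988

Derivation:
d1 = (ln(S/K) + (r - q + 0.5*sigma^2) * T) / (sigma * sqrt(T)) = 0.67219713
d2 = d1 - sigma * sqrt(T) = 0.36219713
exp(-rT) = 0.93800500; exp(-qT) = 1.00000000
C = S_0 * exp(-qT) * N(d1) - K * exp(-rT) * N(d2)
N(d1) = 0.74927089; N(d2) = 0.64139764
C = 0.9800 * 1.00000000 * 0.74927089 - 0.8900 * 0.93800500 * 0.64139764 = 0.1988


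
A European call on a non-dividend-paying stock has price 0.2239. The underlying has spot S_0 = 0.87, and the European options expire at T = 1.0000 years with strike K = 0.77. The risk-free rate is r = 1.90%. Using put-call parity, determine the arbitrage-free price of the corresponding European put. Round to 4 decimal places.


Answer: Put price = 0.1094

Derivation:
Put-call parity: C - P = S_0 * exp(-qT) - K * exp(-rT).
S_0 * exp(-qT) = 0.8700 * 1.00000000 = 0.87000000
K * exp(-rT) = 0.7700 * 0.98117936 = 0.75550811
P = C - S*exp(-qT) + K*exp(-rT)
P = 0.2239 - 0.87000000 + 0.75550811 = 0.1094


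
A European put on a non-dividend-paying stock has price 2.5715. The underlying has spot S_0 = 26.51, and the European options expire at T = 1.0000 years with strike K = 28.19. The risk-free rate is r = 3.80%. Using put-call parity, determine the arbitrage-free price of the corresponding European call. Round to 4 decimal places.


Put-call parity: C - P = S_0 * exp(-qT) - K * exp(-rT).
S_0 * exp(-qT) = 26.5100 * 1.00000000 = 26.51000000
K * exp(-rT) = 28.1900 * 0.96271294 = 27.13887780
C = P + S*exp(-qT) - K*exp(-rT)
C = 2.5715 + 26.51000000 - 27.13887780 = 1.9426

Answer: Call price = 1.9426


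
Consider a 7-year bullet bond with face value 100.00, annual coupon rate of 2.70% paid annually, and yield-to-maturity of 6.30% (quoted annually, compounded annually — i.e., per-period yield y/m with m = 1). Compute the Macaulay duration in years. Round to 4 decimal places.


Answer: Macaulay duration = 6.3962 years

Derivation:
Coupon per period c = face * coupon_rate / m = 2.700000
Periods per year m = 1; per-period yield y/m = 0.063000
Number of cashflows N = 7
Cashflows (t years, CF_t, discount factor 1/(1+y/m)^(m*t), PV):
  t = 1.0000: CF_t = 2.700000, DF = 0.940734, PV = 2.539981
  t = 2.0000: CF_t = 2.700000, DF = 0.884980, PV = 2.389446
  t = 3.0000: CF_t = 2.700000, DF = 0.832531, PV = 2.247833
  t = 4.0000: CF_t = 2.700000, DF = 0.783190, PV = 2.114612
  t = 5.0000: CF_t = 2.700000, DF = 0.736773, PV = 1.989287
  t = 6.0000: CF_t = 2.700000, DF = 0.693107, PV = 1.871389
  t = 7.0000: CF_t = 102.700000, DF = 0.652029, PV = 66.963415
Price P = sum_t PV_t = 80.115963
Macaulay numerator sum_t t * PV_t:
  t * PV_t at t = 1.0000: 2.539981
  t * PV_t at t = 2.0000: 4.778892
  t * PV_t at t = 3.0000: 6.743498
  t * PV_t at t = 4.0000: 8.458448
  t * PV_t at t = 5.0000: 9.946435
  t * PV_t at t = 6.0000: 11.228337
  t * PV_t at t = 7.0000: 468.743903
Macaulay duration D = (sum_t t * PV_t) / P = 512.439494 / 80.115963 = 6.396222


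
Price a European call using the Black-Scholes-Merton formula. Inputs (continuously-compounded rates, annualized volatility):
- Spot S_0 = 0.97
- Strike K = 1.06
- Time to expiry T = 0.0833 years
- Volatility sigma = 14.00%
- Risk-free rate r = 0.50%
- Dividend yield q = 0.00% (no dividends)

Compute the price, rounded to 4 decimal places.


d1 = (ln(S/K) + (r - q + 0.5*sigma^2) * T) / (sigma * sqrt(T)) = -2.16537973
d2 = d1 - sigma * sqrt(T) = -2.20578617
exp(-rT) = 0.99958359; exp(-qT) = 1.00000000
C = S_0 * exp(-qT) * N(d1) - K * exp(-rT) * N(d2)
N(d1) = 0.01517931; N(d2) = 0.01369949
C = 0.9700 * 1.00000000 * 0.01517931 - 1.0600 * 0.99958359 * 0.01369949 = 0.0002

Answer: Price = 0.0002


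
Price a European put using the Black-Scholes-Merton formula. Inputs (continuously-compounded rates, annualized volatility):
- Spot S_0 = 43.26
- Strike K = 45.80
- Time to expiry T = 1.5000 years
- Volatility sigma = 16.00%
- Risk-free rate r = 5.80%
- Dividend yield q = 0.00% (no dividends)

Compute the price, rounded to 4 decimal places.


Answer: Price = 2.7272

Derivation:
d1 = (ln(S/K) + (r - q + 0.5*sigma^2) * T) / (sigma * sqrt(T)) = 0.25078861
d2 = d1 - sigma * sqrt(T) = 0.05482943
exp(-rT) = 0.91667710; exp(-qT) = 1.00000000
P = K * exp(-rT) * N(-d2) - S_0 * exp(-qT) * N(-d1)
N(-d1) = 0.40098878; N(-d2) = 0.47813718
P = 45.8000 * 0.91667710 * 0.47813718 - 43.2600 * 1.00000000 * 0.40098878 = 2.7272


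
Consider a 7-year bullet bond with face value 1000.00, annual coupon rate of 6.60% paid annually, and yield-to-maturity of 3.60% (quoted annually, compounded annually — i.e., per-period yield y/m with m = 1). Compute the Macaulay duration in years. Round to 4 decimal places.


Coupon per period c = face * coupon_rate / m = 66.000000
Periods per year m = 1; per-period yield y/m = 0.036000
Number of cashflows N = 7
Cashflows (t years, CF_t, discount factor 1/(1+y/m)^(m*t), PV):
  t = 1.0000: CF_t = 66.000000, DF = 0.965251, PV = 63.706564
  t = 2.0000: CF_t = 66.000000, DF = 0.931709, PV = 61.492822
  t = 3.0000: CF_t = 66.000000, DF = 0.899333, PV = 59.356006
  t = 4.0000: CF_t = 66.000000, DF = 0.868082, PV = 57.293442
  t = 5.0000: CF_t = 66.000000, DF = 0.837917, PV = 55.302550
  t = 6.0000: CF_t = 66.000000, DF = 0.808801, PV = 53.380840
  t = 7.0000: CF_t = 1066.000000, DF = 0.780696, PV = 832.221472
Price P = sum_t PV_t = 1182.753696
Macaulay numerator sum_t t * PV_t:
  t * PV_t at t = 1.0000: 63.706564
  t * PV_t at t = 2.0000: 122.985644
  t * PV_t at t = 3.0000: 178.068018
  t * PV_t at t = 4.0000: 229.173768
  t * PV_t at t = 5.0000: 276.512751
  t * PV_t at t = 6.0000: 320.285040
  t * PV_t at t = 7.0000: 5825.550305
Macaulay duration D = (sum_t t * PV_t) / P = 7016.282089 / 1182.753696 = 5.932158

Answer: Macaulay duration = 5.9322 years


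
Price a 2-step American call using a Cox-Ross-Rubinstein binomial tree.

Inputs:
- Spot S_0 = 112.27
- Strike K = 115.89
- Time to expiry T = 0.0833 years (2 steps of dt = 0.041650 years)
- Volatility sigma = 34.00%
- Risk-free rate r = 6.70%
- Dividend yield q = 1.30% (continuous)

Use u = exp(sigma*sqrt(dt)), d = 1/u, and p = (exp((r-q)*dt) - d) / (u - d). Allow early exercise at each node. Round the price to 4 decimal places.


Answer: Price = V(0,0) = 3.2404

Derivation:
dt = T/N = 0.041650
u = exp(sigma*sqrt(dt)) = 1.071852; d = 1/u = 0.932964
p = (exp((r-q)*dt) - d) / (u - d) = 0.498872
Discount per step: exp(-r*dt) = 0.997213
Stock lattice S(k, i) with i counting down-moves:
  k=0: S(0,0) = 112.2700
  k=1: S(1,0) = 120.3369; S(1,1) = 104.7439
  k=2: S(2,0) = 128.9834; S(2,1) = 112.2700; S(2,2) = 97.7223
Terminal payoffs V(N, i) = max(S_T - K, 0):
  V(2,0) = 13.093352; V(2,1) = 0.000000; V(2,2) = 0.000000
Backward induction: V(k, i) = exp(-r*dt) * [p * V(k+1, i) + (1-p) * V(k+1, i+1)]; then take max(V_cont, immediate exercise) for American.
  V(1,0) = exp(-r*dt) * [p*13.093352 + (1-p)*0.000000] = 6.513701; exercise = 4.446864; V(1,0) = max -> 6.513701
  V(1,1) = exp(-r*dt) * [p*0.000000 + (1-p)*0.000000] = 0.000000; exercise = 0.000000; V(1,1) = max -> 0.000000
  V(0,0) = exp(-r*dt) * [p*6.513701 + (1-p)*0.000000] = 3.240446; exercise = 0.000000; V(0,0) = max -> 3.240446


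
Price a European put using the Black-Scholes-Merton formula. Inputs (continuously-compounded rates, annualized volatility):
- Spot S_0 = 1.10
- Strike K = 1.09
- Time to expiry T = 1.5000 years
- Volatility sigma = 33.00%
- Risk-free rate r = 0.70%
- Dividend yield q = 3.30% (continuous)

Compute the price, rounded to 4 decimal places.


d1 = (ln(S/K) + (r - q + 0.5*sigma^2) * T) / (sigma * sqrt(T)) = 0.12818374
d2 = d1 - sigma * sqrt(T) = -0.27598207
exp(-rT) = 0.98955493; exp(-qT) = 0.95170516
P = K * exp(-rT) * N(-d2) - S_0 * exp(-qT) * N(-d1)
N(-d1) = 0.44900178; N(-d2) = 0.60871908
P = 1.0900 * 0.98955493 * 0.60871908 - 1.1000 * 0.95170516 * 0.44900178 = 0.1865

Answer: Price = 0.1865


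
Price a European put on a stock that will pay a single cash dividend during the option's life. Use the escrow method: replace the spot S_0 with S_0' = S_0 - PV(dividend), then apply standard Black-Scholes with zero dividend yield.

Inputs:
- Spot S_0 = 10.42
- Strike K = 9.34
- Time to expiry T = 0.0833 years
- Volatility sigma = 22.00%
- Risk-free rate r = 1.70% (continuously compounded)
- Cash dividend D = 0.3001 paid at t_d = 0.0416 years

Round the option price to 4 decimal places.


PV(D) = D * exp(-r * t_d) = 0.3001 * 0.99929305 = 0.29988784
S_0' = S_0 - PV(D) = 10.4200 - 0.29988784 = 10.12011216
d1 = (ln(S_0'/K) + (r + sigma^2/2)*T) / (sigma*sqrt(T)) = 1.31741657
d2 = d1 - sigma*sqrt(T) = 1.25392074
exp(-rT) = 0.99858490
N(-d1) = 0.09384951; N(-d2) = 0.10493541
P = K * exp(-rT) * N(-d2) - S_0' * N(-d1) = 9.3400 * 0.99858490 * 0.10493541 - 10.12011216 * 0.09384951 = 0.0289

Answer: Price = 0.0289


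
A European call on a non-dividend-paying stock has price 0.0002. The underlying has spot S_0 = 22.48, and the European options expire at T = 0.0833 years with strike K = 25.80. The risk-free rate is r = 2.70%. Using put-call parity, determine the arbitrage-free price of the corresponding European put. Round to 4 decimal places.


Answer: Put price = 3.2622

Derivation:
Put-call parity: C - P = S_0 * exp(-qT) - K * exp(-rT).
S_0 * exp(-qT) = 22.4800 * 1.00000000 = 22.48000000
K * exp(-rT) = 25.8000 * 0.99775343 = 25.74203843
P = C - S*exp(-qT) + K*exp(-rT)
P = 0.0002 - 22.48000000 + 25.74203843 = 3.2622


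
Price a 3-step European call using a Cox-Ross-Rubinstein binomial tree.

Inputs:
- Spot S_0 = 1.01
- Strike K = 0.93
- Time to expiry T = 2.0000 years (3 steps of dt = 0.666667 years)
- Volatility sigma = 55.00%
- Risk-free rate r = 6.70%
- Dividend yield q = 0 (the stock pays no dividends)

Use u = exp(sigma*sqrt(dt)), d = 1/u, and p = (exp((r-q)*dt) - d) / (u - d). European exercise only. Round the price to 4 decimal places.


dt = T/N = 0.666667
u = exp(sigma*sqrt(dt)) = 1.566859; d = 1/u = 0.638219
p = (exp((r-q)*dt) - d) / (u - d) = 0.438771
Discount per step: exp(-r*dt) = 0.956316
Stock lattice S(k, i) with i counting down-moves:
  k=0: S(0,0) = 1.0100
  k=1: S(1,0) = 1.5825; S(1,1) = 0.6446
  k=2: S(2,0) = 2.4796; S(2,1) = 1.0100; S(2,2) = 0.4114
  k=3: S(3,0) = 3.8852; S(3,1) = 1.5825; S(3,2) = 0.6446; S(3,3) = 0.2626
Terminal payoffs V(N, i) = max(S_T - K, 0):
  V(3,0) = 2.955181; V(3,1) = 0.652528; V(3,2) = 0.000000; V(3,3) = 0.000000
Backward induction: V(k, i) = exp(-r*dt) * [p * V(k+1, i) + (1-p) * V(k+1, i+1)].
  V(2,0) = exp(-r*dt) * [p*2.955181 + (1-p)*0.652528] = 1.590224
  V(2,1) = exp(-r*dt) * [p*0.652528 + (1-p)*0.000000] = 0.273803
  V(2,2) = exp(-r*dt) * [p*0.000000 + (1-p)*0.000000] = 0.000000
  V(1,0) = exp(-r*dt) * [p*1.590224 + (1-p)*0.273803] = 0.814217
  V(1,1) = exp(-r*dt) * [p*0.273803 + (1-p)*0.000000] = 0.114889
  V(0,0) = exp(-r*dt) * [p*0.814217 + (1-p)*0.114889] = 0.403310

Answer: Price = V(0,0) = 0.4033


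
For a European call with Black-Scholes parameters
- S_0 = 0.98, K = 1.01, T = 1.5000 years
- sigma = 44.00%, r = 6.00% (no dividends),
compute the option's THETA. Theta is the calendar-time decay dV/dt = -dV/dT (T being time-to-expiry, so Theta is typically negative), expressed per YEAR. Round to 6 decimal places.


d1 = 0.3805003256; d2 = -0.1583874178
phi(d1) = 0.3710832745; exp(-qT) = 1.0000000000; exp(-rT) = 0.9139311853
Theta = -S*exp(-qT)*phi(d1)*sigma/(2*sqrt(T)) - r*K*exp(-rT)*N(d2) + q*S*exp(-qT)*N(d1)
N(d1) = 0.6482129726; N(d2) = 0.4370757639; sqrt(T) = 1.2247448714
Term 1 = -0.9800 * 1.0000000000 * 0.3710832745 * 0.4400 / (2 * 1.2247448714) = -0.0653242613
Term 2 = -0.0600 * 1.0100 * 0.9139311853 * 0.4370757639 = -0.0242071046
Term 3 = 0 (no dividend yield, q = 0)
Theta = -0.0653242613 + (-0.0242071046) + (0.0000000000) = -0.089531

Answer: Theta = -0.089531


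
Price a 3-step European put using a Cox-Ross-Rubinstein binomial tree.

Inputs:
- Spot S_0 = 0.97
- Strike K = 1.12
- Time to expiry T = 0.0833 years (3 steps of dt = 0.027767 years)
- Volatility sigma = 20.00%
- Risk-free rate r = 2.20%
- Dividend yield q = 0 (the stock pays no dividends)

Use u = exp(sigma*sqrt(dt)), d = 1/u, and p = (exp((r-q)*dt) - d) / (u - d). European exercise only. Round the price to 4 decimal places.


Answer: Price = V(0,0) = 0.1479

Derivation:
dt = T/N = 0.027767
u = exp(sigma*sqrt(dt)) = 1.033888; d = 1/u = 0.967223
p = (exp((r-q)*dt) - d) / (u - d) = 0.500835
Discount per step: exp(-r*dt) = 0.999389
Stock lattice S(k, i) with i counting down-moves:
  k=0: S(0,0) = 0.9700
  k=1: S(1,0) = 1.0029; S(1,1) = 0.9382
  k=2: S(2,0) = 1.0369; S(2,1) = 0.9700; S(2,2) = 0.9075
  k=3: S(3,0) = 1.0720; S(3,1) = 1.0029; S(3,2) = 0.9382; S(3,3) = 0.8777
Terminal payoffs V(N, i) = max(K - S_T, 0):
  V(3,0) = 0.048006; V(3,1) = 0.117128; V(3,2) = 0.181794; V(3,3) = 0.242290
Backward induction: V(k, i) = exp(-r*dt) * [p * V(k+1, i) + (1-p) * V(k+1, i+1)].
  V(2,0) = exp(-r*dt) * [p*0.048006 + (1-p)*0.117128] = 0.082459
  V(2,1) = exp(-r*dt) * [p*0.117128 + (1-p)*0.181794] = 0.149316
  V(2,2) = exp(-r*dt) * [p*0.181794 + (1-p)*0.242290] = 0.211862
  V(1,0) = exp(-r*dt) * [p*0.082459 + (1-p)*0.149316] = 0.115761
  V(1,1) = exp(-r*dt) * [p*0.149316 + (1-p)*0.211862] = 0.180427
  V(0,0) = exp(-r*dt) * [p*0.115761 + (1-p)*0.180427] = 0.147949
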